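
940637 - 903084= 37553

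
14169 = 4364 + 9805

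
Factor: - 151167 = -3^1 * 41^1 * 1229^1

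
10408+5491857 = 5502265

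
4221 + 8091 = 12312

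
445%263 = 182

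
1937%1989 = 1937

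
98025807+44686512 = 142712319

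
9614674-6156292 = 3458382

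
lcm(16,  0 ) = 0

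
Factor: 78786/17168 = 2^(-3)*3^3 * 29^( - 1 )*37^ ( - 1)*1459^1 =39393/8584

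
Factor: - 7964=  - 2^2*11^1*181^1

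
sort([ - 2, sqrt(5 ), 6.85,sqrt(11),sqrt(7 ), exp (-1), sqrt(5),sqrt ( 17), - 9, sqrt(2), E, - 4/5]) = [ - 9, - 2, - 4/5,  exp( - 1 ), sqrt (2), sqrt(5 ),sqrt (5), sqrt(7), E, sqrt(11),  sqrt(17),6.85 ] 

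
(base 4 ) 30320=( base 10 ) 824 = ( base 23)1CJ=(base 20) 214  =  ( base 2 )1100111000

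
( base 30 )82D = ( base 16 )1C69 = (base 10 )7273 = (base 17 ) 182e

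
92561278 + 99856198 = 192417476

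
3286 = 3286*1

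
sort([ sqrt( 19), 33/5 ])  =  [sqrt ( 19), 33/5 ]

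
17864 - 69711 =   -  51847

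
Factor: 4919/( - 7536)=-2^ ( - 4)*3^ ( - 1 ) *157^(-1 )*4919^1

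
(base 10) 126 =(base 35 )3l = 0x7E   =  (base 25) 51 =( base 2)1111110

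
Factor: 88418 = 2^1*11^1 * 4019^1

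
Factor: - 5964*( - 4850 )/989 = 28925400/989 = 2^3*3^1*5^2*7^1*23^(- 1)*43^(- 1) * 71^1*97^1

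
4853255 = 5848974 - 995719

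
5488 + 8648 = 14136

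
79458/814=97 + 250/407 = 97.61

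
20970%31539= 20970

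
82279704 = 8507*9672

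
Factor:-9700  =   - 2^2*5^2*97^1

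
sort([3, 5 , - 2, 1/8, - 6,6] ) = [ - 6,-2, 1/8,3, 5,  6]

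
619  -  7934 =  - 7315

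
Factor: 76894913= 1987^1*38699^1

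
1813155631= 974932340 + 838223291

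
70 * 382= 26740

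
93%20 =13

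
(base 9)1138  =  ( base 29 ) 104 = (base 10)845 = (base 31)r8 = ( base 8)1515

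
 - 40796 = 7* ( - 5828) 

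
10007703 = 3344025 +6663678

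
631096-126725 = 504371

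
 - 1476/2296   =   - 1+5/14  =  - 0.64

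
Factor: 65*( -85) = - 5525  =  - 5^2*13^1  *  17^1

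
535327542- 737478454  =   - 202150912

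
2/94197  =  2/94197 = 0.00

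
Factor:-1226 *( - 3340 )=2^3*5^1*167^1*613^1  =  4094840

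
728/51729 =728/51729 = 0.01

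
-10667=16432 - 27099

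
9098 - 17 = 9081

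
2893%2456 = 437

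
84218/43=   84218/43 = 1958.56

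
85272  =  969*88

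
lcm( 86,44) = 1892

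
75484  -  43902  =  31582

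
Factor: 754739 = 754739^1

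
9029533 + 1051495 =10081028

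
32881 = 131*251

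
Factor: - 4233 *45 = -3^3*5^1*17^1*83^1 = - 190485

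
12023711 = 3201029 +8822682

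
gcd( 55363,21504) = 7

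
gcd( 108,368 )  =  4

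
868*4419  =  3835692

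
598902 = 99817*6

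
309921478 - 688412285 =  - 378490807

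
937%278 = 103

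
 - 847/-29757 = 121/4251 = 0.03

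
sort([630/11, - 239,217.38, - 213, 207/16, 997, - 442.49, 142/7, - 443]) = [ -443, - 442.49,-239, - 213, 207/16, 142/7,  630/11,217.38, 997 ] 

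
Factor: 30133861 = 30133861^1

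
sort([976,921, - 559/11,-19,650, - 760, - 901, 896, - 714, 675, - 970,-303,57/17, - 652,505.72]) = [ - 970,-901, - 760, - 714, - 652, - 303, - 559/11, - 19, 57/17,505.72,650,675,896,921,976]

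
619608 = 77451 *8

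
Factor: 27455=5^1*17^2 * 19^1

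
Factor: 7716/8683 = 2^2*3^1*19^( - 1)*457^( - 1)*643^1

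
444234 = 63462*7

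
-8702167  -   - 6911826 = - 1790341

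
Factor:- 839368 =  - 2^3*239^1*439^1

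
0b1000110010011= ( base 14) 18D5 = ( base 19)C8F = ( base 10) 4499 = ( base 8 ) 10623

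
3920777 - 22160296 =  - 18239519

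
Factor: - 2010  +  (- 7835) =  - 5^1 * 11^1*179^1  =  -9845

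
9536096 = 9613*992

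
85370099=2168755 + 83201344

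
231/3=77 = 77.00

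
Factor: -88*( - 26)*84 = 2^6*3^1*7^1*11^1*13^1 =192192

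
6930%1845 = 1395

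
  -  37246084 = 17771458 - 55017542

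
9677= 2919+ 6758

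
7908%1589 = 1552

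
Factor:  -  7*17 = -119=- 7^1*17^1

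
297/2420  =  27/220=0.12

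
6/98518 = 3/49259  =  0.00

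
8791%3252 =2287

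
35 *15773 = 552055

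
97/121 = 97/121 = 0.80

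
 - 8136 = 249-8385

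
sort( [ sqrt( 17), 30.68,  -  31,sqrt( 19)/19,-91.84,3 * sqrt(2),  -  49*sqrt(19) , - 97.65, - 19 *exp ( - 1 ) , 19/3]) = [-49*sqrt( 19 ),-97.65, - 91.84, - 31, - 19*exp(-1), sqrt( 19)/19,sqrt( 17),3*sqrt( 2 ),19/3,30.68]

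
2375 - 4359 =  -1984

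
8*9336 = 74688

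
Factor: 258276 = 2^2 * 3^1*21523^1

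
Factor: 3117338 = 2^1*7^1*107^1 * 2081^1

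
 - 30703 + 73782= 43079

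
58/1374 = 29/687 = 0.04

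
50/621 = 50/621 = 0.08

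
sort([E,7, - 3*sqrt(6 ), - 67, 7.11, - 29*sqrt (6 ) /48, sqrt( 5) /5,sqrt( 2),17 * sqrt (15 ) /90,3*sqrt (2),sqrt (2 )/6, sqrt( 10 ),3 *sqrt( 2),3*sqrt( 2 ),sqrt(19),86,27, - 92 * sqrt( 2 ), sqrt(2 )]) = [ - 92*sqrt(2), - 67,  -  3*sqrt(6), - 29*sqrt(6) /48, sqrt(2 )/6,sqrt( 5)/5,17 * sqrt(15) /90,sqrt( 2),sqrt(2), E, sqrt(10 ), 3*sqrt( 2 ),3 * sqrt( 2),  3*sqrt( 2),sqrt(19),7,7.11,27, 86 ]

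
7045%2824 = 1397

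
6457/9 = 6457/9  =  717.44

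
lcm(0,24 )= 0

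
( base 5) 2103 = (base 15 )138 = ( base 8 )426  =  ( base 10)278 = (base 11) 233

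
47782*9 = 430038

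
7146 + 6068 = 13214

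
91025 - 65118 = 25907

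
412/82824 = 103/20706 = 0.00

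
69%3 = 0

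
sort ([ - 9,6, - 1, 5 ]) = [ - 9, - 1,5 , 6] 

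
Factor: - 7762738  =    -  2^1*61^1 * 63629^1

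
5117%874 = 747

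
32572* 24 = 781728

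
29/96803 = 29/96803 = 0.00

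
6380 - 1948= 4432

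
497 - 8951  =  -8454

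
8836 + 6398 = 15234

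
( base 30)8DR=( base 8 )16701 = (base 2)1110111000001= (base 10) 7617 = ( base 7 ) 31131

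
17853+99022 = 116875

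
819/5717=819/5717 = 0.14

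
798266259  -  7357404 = 790908855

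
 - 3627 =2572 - 6199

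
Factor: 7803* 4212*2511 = 82527118596  =  2^2*3^11*13^1 * 17^2 * 31^1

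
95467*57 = 5441619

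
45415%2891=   2050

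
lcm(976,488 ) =976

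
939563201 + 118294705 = 1057857906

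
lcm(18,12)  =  36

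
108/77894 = 54/38947 =0.00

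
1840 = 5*368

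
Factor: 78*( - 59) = - 2^1 * 3^1 * 13^1 * 59^1 = - 4602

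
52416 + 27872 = 80288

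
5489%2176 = 1137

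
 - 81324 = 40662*(- 2 ) 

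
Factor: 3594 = 2^1*3^1*599^1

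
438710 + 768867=1207577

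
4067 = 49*83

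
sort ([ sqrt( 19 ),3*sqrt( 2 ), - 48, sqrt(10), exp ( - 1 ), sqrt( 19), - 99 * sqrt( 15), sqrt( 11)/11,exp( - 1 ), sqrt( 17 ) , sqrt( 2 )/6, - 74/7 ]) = [ - 99*sqrt( 15 ), - 48, - 74/7, sqrt( 2 ) /6, sqrt(11 ) /11, exp(  -  1 ), exp( -1 ),sqrt( 10 ), sqrt( 17 ), 3 * sqrt(2), sqrt( 19 ), sqrt( 19 ) ] 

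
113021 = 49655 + 63366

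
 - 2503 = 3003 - 5506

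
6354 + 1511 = 7865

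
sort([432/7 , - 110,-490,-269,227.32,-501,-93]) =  [ - 501,  -  490, - 269, - 110, - 93,432/7,227.32]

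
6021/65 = 6021/65=   92.63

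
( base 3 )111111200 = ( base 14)3834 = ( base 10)9846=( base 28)CFI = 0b10011001110110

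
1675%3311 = 1675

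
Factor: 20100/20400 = 67/68 = 2^( - 2 )*17^( - 1)*67^1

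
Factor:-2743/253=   -  11^(-1 )*13^1 * 23^(-1 )*211^1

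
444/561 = 148/187   =  0.79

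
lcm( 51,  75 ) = 1275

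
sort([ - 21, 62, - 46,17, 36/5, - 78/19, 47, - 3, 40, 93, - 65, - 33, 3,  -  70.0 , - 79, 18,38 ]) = [-79, - 70.0, - 65 , -46, - 33, - 21, - 78/19, - 3,3, 36/5,17, 18, 38, 40,47, 62,93]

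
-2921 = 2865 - 5786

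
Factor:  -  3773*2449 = -7^3*11^1*31^1*79^1 = - 9240077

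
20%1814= 20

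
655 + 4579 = 5234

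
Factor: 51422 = 2^1*7^1*3673^1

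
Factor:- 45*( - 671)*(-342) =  - 10326690 = - 2^1 * 3^4*5^1 *11^1*19^1*61^1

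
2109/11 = 2109/11 = 191.73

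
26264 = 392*67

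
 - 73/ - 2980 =73/2980 = 0.02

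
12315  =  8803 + 3512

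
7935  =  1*7935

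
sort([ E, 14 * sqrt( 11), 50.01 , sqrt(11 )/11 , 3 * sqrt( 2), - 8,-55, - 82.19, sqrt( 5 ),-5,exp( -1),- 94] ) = [  -  94 ,-82.19,-55, - 8, -5 , sqrt( 11)/11, exp(- 1 ) , sqrt( 5),E, 3 * sqrt(2), 14*sqrt (11),  50.01 ] 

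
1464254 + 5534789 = 6999043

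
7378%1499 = 1382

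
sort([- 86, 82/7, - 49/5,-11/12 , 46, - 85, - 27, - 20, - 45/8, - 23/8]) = [ - 86 , -85,-27, - 20,-49/5, - 45/8, - 23/8,-11/12, 82/7,46]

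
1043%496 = 51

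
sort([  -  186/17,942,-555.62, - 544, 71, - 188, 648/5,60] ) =[ - 555.62  , - 544, - 188 , - 186/17, 60, 71, 648/5, 942] 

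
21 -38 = -17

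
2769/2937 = 923/979 = 0.94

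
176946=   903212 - 726266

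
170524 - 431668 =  - 261144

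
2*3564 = 7128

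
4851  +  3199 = 8050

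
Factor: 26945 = 5^1*17^1*317^1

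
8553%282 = 93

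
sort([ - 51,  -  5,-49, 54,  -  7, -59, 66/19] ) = [  -  59, - 51, -49, - 7, - 5 , 66/19, 54] 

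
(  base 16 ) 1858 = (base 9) 8484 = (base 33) 5NS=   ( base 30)6RM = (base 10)6232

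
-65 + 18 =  - 47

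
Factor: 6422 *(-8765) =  - 2^1*5^1*13^2 * 19^1 * 1753^1=-  56288830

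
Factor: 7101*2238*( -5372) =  - 2^3*3^4*17^1*79^1*263^1*373^1  =  - 85372028136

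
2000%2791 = 2000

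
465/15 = 31 = 31.00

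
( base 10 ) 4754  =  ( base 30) 58E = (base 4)1022102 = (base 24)862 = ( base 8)11222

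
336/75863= 336/75863 =0.00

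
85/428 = 85/428= 0.20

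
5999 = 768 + 5231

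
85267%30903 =23461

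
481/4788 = 481/4788 = 0.10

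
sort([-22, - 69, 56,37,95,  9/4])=[  -  69,-22,9/4,37,56,95 ] 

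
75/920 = 15/184=0.08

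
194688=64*3042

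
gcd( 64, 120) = 8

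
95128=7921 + 87207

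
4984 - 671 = 4313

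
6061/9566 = 6061/9566 = 0.63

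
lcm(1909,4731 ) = 108813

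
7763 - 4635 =3128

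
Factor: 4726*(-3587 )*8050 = -2^2 * 5^2*7^1*17^2*23^1* 139^1 * 211^1 = -  136464904100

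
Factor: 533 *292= 2^2*13^1 * 41^1*73^1 = 155636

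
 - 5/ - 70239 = 5/70239 = 0.00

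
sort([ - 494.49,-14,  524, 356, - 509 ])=[  -  509, - 494.49, - 14, 356,524 ]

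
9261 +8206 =17467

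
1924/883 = 2 + 158/883 = 2.18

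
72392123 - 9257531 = 63134592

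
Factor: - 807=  -3^1*269^1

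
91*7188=654108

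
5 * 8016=40080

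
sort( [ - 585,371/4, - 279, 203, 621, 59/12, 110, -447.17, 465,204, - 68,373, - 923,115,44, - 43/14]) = [ - 923, - 585, - 447.17, - 279, -68, - 43/14, 59/12 , 44, 371/4, 110, 115,203,204, 373, 465, 621 ] 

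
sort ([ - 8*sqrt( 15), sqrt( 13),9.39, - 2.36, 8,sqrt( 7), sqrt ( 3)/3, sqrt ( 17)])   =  [ - 8*sqrt( 15 ), - 2.36, sqrt( 3 )/3, sqrt( 7),sqrt( 13 ),  sqrt ( 17),8,9.39] 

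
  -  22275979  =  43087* (- 517) 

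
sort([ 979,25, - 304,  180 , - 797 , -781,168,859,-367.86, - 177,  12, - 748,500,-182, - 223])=[ -797, - 781, - 748, - 367.86, -304,-223, - 182, - 177,12,25, 168,180,500,859,979]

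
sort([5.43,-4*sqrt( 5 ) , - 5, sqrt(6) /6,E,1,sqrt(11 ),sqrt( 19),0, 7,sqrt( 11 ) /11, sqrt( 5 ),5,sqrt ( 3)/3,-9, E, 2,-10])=[  -  10, - 9,  -  4*sqrt( 5), - 5,0, sqrt (11) /11, sqrt ( 6)/6, sqrt( 3 ) /3,1,2 , sqrt(  5),E,E, sqrt(11 ), sqrt(19 ),  5,  5.43, 7 ]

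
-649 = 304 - 953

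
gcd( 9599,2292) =1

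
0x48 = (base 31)2a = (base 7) 132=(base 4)1020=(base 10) 72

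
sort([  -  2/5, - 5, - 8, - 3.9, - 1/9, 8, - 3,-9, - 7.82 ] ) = [ - 9,-8, - 7.82, -5 , - 3.9, - 3, - 2/5, -1/9, 8]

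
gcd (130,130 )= 130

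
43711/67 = 652+27/67 = 652.40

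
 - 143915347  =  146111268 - 290026615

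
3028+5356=8384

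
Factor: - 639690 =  - 2^1 * 3^1 * 5^1 * 21323^1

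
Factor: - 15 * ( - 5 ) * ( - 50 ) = - 2^1 * 3^1*5^4 = -3750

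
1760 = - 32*( - 55)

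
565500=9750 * 58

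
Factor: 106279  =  106279^1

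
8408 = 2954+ 5454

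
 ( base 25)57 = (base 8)204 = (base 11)110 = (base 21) 66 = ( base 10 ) 132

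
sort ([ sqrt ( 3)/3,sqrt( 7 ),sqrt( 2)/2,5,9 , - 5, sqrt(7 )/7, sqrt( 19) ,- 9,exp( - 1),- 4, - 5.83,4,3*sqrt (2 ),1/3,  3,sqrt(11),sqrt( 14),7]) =[-9, - 5.83, - 5, - 4,1/3, exp( - 1 ),sqrt(7 )/7 , sqrt( 3 ) /3,  sqrt( 2) /2, sqrt(7 ),3,sqrt(11),sqrt( 14),4, 3*sqrt( 2 ),sqrt(19 ),5,7,9] 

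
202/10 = 20 + 1/5=20.20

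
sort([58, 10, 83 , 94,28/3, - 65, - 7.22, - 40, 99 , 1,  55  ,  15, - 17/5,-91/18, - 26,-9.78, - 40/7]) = [  -  65,-40, - 26 ,-9.78,-7.22,-40/7, - 91/18,-17/5, 1,28/3, 10, 15, 55,58,  83,94 , 99 ]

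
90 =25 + 65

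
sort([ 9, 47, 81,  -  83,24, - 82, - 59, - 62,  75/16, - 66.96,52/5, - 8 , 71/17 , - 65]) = [-83,-82, - 66.96,  -  65, - 62, - 59,-8, 71/17 , 75/16,9  ,  52/5, 24,47 , 81 ] 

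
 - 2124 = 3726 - 5850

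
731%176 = 27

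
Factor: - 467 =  - 467^1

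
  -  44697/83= - 539 + 40/83= - 538.52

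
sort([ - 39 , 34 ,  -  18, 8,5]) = [ - 39,-18,5,8,34 ]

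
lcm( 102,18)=306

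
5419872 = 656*8262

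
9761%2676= 1733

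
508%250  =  8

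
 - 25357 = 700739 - 726096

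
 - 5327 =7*( - 761) 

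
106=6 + 100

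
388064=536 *724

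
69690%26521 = 16648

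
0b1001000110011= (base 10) 4659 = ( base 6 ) 33323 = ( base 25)7b9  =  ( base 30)559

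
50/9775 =2/391  =  0.01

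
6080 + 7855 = 13935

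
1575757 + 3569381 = 5145138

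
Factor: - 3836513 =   -  3836513^1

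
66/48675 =2/1475 = 0.00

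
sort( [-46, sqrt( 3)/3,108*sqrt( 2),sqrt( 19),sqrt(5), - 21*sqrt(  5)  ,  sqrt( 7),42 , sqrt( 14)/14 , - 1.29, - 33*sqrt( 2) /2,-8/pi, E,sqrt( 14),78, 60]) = [ -21 *sqrt(5 ),- 46, - 33*sqrt ( 2 )/2, - 8/pi, - 1.29, sqrt( 14 ) /14, sqrt(3)/3,  sqrt( 5),sqrt( 7), E,sqrt(14), sqrt(19 )  ,  42 , 60,78, 108*sqrt( 2) ]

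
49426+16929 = 66355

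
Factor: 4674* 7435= 34751190 = 2^1 * 3^1*5^1*19^1 * 41^1*1487^1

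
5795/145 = 1159/29= 39.97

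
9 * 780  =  7020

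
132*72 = 9504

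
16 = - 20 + 36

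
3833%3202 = 631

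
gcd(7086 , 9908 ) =2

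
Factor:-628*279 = - 2^2*3^2*31^1*157^1 = - 175212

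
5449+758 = 6207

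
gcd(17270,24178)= 3454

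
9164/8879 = 9164/8879=1.03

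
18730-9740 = 8990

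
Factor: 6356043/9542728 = 2^ (- 3) * 3^3*13^(  -  1)*151^1*  1559^1 * 91757^(-1) 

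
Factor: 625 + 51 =676 = 2^2*13^2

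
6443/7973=379/469 = 0.81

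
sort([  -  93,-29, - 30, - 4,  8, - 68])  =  [ - 93, - 68,-30, - 29, - 4, 8]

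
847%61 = 54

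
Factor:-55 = - 5^1*11^1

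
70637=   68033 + 2604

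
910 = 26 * 35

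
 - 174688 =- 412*424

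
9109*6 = 54654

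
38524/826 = 46 + 264/413 = 46.64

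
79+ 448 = 527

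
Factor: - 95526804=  - 2^2* 3^1 * 7960567^1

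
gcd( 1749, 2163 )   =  3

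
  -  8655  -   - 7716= - 939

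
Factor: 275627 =11^1*25057^1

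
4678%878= 288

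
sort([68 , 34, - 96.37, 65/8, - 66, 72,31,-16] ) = [-96.37, - 66 , - 16, 65/8, 31, 34,68, 72 ] 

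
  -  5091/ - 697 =7 + 212/697 = 7.30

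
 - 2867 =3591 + -6458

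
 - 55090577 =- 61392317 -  -6301740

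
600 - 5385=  - 4785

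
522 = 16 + 506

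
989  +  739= 1728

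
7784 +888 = 8672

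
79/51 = 79/51  =  1.55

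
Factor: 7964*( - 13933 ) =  - 2^2*11^1*181^1 *13933^1 = - 110962412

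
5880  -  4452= 1428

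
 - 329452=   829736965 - 830066417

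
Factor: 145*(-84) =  - 2^2*3^1*5^1*7^1*29^1 = - 12180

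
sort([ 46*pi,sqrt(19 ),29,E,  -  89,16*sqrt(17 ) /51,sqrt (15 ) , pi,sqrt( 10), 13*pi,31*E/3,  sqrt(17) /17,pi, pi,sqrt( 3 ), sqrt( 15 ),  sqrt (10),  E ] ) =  [-89, sqrt (17) /17, 16 * sqrt(17)/51,sqrt(3 ), E,E,pi,pi,pi,sqrt(10 ),sqrt(10),sqrt( 15 ), sqrt ( 15 ), sqrt(19), 31* E/3,29,13*pi,46*pi] 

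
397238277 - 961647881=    - 564409604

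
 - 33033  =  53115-86148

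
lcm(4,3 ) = 12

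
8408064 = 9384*896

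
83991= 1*83991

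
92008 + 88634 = 180642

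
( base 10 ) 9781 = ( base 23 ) ib6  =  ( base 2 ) 10011000110101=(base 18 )1c37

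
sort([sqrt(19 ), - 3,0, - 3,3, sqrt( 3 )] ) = [ - 3,  -  3,0,sqrt( 3), 3, sqrt( 19) ] 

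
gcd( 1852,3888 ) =4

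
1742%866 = 10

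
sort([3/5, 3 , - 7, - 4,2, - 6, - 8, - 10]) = [ - 10 , - 8, - 7 , - 6, - 4, 3/5,2, 3]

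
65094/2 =32547 = 32547.00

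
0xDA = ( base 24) 92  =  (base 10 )218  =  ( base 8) 332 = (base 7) 431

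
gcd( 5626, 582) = 194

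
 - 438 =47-485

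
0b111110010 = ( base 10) 498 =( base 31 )G2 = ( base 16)1F2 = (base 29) h5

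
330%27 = 6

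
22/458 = 11/229=0.05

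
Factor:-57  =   - 3^1*19^1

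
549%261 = 27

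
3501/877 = 3501/877= 3.99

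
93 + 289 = 382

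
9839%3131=446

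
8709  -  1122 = 7587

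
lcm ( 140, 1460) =10220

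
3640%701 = 135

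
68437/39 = 68437/39 = 1754.79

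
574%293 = 281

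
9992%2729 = 1805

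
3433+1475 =4908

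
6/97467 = 2/32489  =  0.00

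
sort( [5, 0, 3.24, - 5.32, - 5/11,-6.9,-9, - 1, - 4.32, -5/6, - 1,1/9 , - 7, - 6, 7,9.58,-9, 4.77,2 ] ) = [ - 9, - 9, - 7, - 6.9, - 6, - 5.32 , - 4.32, - 1, - 1, - 5/6, - 5/11,0,1/9, 2,3.24, 4.77, 5,7,9.58]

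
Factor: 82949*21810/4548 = 2^( - 1 )*5^1 * 109^1 * 379^(-1) * 727^1 * 761^1   =  301519615/758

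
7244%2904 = 1436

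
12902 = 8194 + 4708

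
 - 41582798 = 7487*(-5554) 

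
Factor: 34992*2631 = 2^4*3^8*877^1 = 92063952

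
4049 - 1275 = 2774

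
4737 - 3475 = 1262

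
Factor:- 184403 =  - 61^1* 3023^1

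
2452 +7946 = 10398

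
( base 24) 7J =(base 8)273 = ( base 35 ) 5C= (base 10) 187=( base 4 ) 2323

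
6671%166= 31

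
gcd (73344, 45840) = 9168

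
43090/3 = 43090/3= 14363.33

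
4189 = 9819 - 5630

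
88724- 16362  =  72362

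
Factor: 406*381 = 2^1 *3^1 * 7^1*29^1*  127^1 = 154686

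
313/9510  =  313/9510 = 0.03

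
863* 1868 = 1612084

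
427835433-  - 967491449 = 1395326882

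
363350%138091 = 87168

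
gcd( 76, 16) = 4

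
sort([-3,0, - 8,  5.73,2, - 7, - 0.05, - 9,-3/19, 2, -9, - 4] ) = [ -9,  -  9, - 8, - 7, -4, - 3,-3/19 , - 0.05,  0,2, 2,5.73]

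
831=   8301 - 7470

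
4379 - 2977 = 1402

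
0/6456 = 0  =  0.00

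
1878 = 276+1602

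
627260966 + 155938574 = 783199540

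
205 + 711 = 916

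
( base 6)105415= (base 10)9011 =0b10001100110011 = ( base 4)2030303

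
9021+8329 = 17350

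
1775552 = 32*55486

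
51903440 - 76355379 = - 24451939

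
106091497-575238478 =-469146981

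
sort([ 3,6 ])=[3,6] 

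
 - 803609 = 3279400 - 4083009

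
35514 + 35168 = 70682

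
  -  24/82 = -12/41 = - 0.29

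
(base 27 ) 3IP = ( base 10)2698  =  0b101010001010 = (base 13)12c7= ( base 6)20254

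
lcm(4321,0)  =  0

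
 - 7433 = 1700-9133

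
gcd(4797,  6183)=9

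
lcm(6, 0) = 0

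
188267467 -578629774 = - 390362307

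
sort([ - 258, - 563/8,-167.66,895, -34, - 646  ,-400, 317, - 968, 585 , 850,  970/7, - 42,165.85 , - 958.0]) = [-968, - 958.0 ,  -  646,  -  400, - 258 ,-167.66, - 563/8, - 42,  -  34,970/7,165.85,317,  585,850, 895 ] 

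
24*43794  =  1051056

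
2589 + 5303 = 7892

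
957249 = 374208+583041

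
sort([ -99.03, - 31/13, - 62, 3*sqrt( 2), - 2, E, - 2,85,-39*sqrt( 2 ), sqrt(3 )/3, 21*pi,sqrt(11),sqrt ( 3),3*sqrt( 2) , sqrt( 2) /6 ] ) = [ - 99.03, - 62, - 39*sqrt ( 2), - 31/13, - 2 ,-2, sqrt( 2)/6, sqrt( 3) /3, sqrt( 3),E, sqrt( 11),3*sqrt( 2), 3*sqrt( 2), 21*pi,85 ]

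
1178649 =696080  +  482569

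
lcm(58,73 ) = 4234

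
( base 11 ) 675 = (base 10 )808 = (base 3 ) 1002221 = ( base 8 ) 1450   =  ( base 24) 19g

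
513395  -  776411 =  - 263016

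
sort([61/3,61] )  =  [ 61/3,61]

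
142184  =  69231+72953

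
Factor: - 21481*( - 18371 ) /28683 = 394627451/28683=3^( - 2)*3187^( - 1)*18371^1*21481^1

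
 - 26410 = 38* ( - 695)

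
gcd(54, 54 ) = 54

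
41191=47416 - 6225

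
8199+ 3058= 11257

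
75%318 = 75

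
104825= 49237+55588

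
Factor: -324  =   - 2^2*3^4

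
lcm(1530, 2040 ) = 6120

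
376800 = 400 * 942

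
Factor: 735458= 2^1*41^1*8969^1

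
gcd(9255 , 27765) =9255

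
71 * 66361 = 4711631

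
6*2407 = 14442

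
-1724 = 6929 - 8653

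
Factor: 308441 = 7^1  *  139^1* 317^1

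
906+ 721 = 1627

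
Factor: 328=2^3*41^1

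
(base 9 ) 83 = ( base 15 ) 50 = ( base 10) 75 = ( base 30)2f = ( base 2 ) 1001011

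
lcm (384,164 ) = 15744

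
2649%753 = 390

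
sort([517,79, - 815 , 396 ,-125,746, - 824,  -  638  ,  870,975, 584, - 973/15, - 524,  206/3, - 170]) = [-824,-815, - 638,  -  524, - 170,  -  125,-973/15, 206/3,79,396,517, 584,746,870 , 975] 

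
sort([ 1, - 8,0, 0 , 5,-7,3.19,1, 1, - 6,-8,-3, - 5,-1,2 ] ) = [-8, - 8, - 7, - 6, - 5,-3 , - 1,0,0,1,1,1, 2  ,  3.19,5 ] 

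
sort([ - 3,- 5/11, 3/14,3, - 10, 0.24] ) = [-10, - 3,  -  5/11,3/14,  0.24,3 ] 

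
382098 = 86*4443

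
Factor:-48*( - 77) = 3696 = 2^4*3^1*7^1*11^1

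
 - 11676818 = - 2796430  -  8880388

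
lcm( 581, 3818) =26726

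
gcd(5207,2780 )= 1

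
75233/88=75233/88 = 854.92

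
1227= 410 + 817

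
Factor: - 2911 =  - 41^1*71^1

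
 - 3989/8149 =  - 1 + 4160/8149 = - 0.49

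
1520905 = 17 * 89465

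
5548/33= 168 + 4/33 = 168.12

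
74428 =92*809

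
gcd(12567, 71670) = 3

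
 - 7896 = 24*( - 329) 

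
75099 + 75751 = 150850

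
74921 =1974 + 72947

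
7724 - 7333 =391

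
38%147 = 38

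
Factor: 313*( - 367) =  - 114871 = -313^1 * 367^1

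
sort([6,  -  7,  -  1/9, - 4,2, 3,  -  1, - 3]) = [-7, - 4,  -  3, - 1, - 1/9, 2, 3, 6 ]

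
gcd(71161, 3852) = 1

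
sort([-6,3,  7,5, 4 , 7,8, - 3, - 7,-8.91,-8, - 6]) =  [-8.91, - 8, - 7, - 6, - 6, - 3, 3,4,5,7, 7,8 ]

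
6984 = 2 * 3492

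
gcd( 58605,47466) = 3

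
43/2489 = 43/2489 = 0.02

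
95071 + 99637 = 194708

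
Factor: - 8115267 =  - 3^1 * 103^1*26263^1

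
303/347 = 303/347 = 0.87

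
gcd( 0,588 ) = 588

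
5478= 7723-2245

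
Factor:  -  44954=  - 2^1*7^1*13^2*19^1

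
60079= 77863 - 17784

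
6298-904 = 5394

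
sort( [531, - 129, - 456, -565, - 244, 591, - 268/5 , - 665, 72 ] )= [ - 665, - 565,-456, - 244, - 129, -268/5, 72, 531, 591 ] 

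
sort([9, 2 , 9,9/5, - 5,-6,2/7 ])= [ - 6,  -  5, 2/7, 9/5,2, 9,9 ]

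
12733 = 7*1819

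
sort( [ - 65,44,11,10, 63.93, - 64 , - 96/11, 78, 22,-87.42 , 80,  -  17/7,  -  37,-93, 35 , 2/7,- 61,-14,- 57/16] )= [ - 93, -87.42, - 65,-64,- 61,-37, - 14, - 96/11, - 57/16,  -  17/7, 2/7, 10,11, 22,35,44, 63.93, 78 , 80]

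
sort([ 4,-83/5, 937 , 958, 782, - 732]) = [-732, -83/5, 4,782,937, 958] 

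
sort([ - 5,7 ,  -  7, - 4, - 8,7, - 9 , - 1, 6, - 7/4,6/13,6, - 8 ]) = [ - 9, - 8, - 8, - 7 , - 5, - 4,  -  7/4, - 1 , 6/13 , 6,6,7,7 ] 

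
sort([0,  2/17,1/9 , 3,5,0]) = [0, 0,1/9, 2/17,3,5 ]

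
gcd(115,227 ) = 1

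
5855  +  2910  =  8765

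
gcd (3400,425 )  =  425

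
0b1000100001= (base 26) kp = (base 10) 545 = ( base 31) HI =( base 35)FK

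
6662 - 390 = 6272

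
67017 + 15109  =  82126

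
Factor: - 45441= - 3^5*11^1*17^1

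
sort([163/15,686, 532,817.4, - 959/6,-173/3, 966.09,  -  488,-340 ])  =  [ - 488, - 340, - 959/6 , - 173/3, 163/15, 532,686,817.4,966.09] 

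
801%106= 59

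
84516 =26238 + 58278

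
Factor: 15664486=2^1*31^1*73^1*3461^1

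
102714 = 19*5406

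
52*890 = 46280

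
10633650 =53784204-43150554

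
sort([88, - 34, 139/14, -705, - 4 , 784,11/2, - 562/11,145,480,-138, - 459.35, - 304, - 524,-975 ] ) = [-975, - 705,-524, - 459.35,-304, - 138, - 562/11,  -  34,-4 , 11/2, 139/14,88,145, 480,784 ] 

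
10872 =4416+6456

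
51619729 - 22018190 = 29601539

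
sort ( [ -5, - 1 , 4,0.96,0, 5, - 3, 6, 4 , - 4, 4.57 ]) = [ - 5 , - 4, - 3, - 1,0 , 0.96,4,4, 4.57, 5,6]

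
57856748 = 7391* 7828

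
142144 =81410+60734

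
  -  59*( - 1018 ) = 60062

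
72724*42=3054408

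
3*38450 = 115350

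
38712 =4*9678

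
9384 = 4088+5296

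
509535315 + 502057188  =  1011592503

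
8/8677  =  8/8677 = 0.00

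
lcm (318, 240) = 12720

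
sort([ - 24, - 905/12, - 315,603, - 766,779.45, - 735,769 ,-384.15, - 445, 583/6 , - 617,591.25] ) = [-766,-735,-617,-445, - 384.15, - 315,-905/12,-24  ,  583/6,591.25,  603,769, 779.45]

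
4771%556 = 323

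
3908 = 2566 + 1342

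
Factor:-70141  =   - 70141^1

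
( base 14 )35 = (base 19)29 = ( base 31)1G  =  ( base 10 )47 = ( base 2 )101111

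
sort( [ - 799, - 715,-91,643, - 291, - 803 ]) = [ - 803, - 799, - 715,  -  291, - 91, 643] 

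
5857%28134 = 5857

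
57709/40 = 57709/40 = 1442.72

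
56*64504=3612224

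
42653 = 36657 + 5996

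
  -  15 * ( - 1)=15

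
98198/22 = 49099/11  =  4463.55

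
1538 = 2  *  769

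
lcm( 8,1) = 8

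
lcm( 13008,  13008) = 13008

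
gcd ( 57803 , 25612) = 1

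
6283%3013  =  257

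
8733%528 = 285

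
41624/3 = 13874 + 2/3 = 13874.67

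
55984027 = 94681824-38697797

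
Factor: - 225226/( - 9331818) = 3^( - 1 )*19^1*673^( - 1) * 2311^( - 1)*5927^1 = 112613/4665909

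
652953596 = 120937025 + 532016571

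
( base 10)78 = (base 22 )3c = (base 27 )2O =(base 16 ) 4E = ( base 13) 60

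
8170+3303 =11473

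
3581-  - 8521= 12102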